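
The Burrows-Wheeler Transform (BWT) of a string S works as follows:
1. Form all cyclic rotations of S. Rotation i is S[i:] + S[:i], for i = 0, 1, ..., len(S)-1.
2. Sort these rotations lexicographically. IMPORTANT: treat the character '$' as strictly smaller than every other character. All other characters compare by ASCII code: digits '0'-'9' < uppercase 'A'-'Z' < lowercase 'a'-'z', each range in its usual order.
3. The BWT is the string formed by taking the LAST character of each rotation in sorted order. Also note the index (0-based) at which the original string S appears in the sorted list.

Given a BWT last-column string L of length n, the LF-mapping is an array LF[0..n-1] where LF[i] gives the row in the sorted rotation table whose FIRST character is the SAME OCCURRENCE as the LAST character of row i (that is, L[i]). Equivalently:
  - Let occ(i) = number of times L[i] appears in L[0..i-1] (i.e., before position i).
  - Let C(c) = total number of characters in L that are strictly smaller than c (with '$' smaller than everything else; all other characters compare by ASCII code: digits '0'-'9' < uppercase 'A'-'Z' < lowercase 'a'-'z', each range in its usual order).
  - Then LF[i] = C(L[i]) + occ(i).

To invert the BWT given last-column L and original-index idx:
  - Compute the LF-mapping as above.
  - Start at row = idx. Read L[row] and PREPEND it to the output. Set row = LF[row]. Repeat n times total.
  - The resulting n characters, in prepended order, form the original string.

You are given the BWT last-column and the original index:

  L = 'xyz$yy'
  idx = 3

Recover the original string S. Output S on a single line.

LF mapping: 1 2 5 0 3 4
Walk LF starting at row 3, prepending L[row]:
  step 1: row=3, L[3]='$', prepend. Next row=LF[3]=0
  step 2: row=0, L[0]='x', prepend. Next row=LF[0]=1
  step 3: row=1, L[1]='y', prepend. Next row=LF[1]=2
  step 4: row=2, L[2]='z', prepend. Next row=LF[2]=5
  step 5: row=5, L[5]='y', prepend. Next row=LF[5]=4
  step 6: row=4, L[4]='y', prepend. Next row=LF[4]=3
Reversed output: yyzyx$

Answer: yyzyx$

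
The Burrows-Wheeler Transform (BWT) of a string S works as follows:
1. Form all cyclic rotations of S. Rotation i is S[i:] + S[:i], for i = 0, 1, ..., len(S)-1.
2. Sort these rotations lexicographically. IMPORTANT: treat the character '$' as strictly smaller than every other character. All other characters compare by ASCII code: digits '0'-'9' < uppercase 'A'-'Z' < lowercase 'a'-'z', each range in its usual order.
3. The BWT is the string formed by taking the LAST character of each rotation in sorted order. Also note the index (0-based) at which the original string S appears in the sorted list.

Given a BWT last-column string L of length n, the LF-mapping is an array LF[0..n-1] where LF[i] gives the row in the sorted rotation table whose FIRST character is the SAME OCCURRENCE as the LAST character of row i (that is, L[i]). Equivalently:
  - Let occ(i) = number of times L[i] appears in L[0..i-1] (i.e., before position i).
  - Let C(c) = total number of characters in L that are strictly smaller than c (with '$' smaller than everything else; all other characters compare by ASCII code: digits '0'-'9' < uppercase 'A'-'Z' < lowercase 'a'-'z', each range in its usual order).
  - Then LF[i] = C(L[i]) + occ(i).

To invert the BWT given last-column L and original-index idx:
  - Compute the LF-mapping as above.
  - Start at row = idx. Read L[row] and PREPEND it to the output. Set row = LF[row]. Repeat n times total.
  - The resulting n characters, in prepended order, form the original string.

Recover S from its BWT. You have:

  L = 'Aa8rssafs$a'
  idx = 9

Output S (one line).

LF mapping: 2 3 1 7 8 9 4 6 10 0 5
Walk LF starting at row 9, prepending L[row]:
  step 1: row=9, L[9]='$', prepend. Next row=LF[9]=0
  step 2: row=0, L[0]='A', prepend. Next row=LF[0]=2
  step 3: row=2, L[2]='8', prepend. Next row=LF[2]=1
  step 4: row=1, L[1]='a', prepend. Next row=LF[1]=3
  step 5: row=3, L[3]='r', prepend. Next row=LF[3]=7
  step 6: row=7, L[7]='f', prepend. Next row=LF[7]=6
  step 7: row=6, L[6]='a', prepend. Next row=LF[6]=4
  step 8: row=4, L[4]='s', prepend. Next row=LF[4]=8
  step 9: row=8, L[8]='s', prepend. Next row=LF[8]=10
  step 10: row=10, L[10]='a', prepend. Next row=LF[10]=5
  step 11: row=5, L[5]='s', prepend. Next row=LF[5]=9
Reversed output: sassafra8A$

Answer: sassafra8A$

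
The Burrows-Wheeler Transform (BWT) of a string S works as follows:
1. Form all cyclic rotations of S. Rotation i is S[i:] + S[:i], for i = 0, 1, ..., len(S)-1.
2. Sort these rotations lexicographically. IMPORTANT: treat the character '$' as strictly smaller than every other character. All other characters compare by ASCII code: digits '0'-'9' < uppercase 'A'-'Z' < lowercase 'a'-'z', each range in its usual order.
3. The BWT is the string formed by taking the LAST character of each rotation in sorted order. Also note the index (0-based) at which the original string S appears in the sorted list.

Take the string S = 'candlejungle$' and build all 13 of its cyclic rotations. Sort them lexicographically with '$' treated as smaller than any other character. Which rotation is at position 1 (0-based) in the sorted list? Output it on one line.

All 13 rotations (rotation i = S[i:]+S[:i]):
  rot[0] = candlejungle$
  rot[1] = andlejungle$c
  rot[2] = ndlejungle$ca
  rot[3] = dlejungle$can
  rot[4] = lejungle$cand
  rot[5] = ejungle$candl
  rot[6] = jungle$candle
  rot[7] = ungle$candlej
  rot[8] = ngle$candleju
  rot[9] = gle$candlejun
  rot[10] = le$candlejung
  rot[11] = e$candlejungl
  rot[12] = $candlejungle
Sorted (with $ < everything):
  sorted[0] = $candlejungle
  sorted[1] = andlejungle$c
  sorted[2] = candlejungle$
  sorted[3] = dlejungle$can
  sorted[4] = e$candlejungl
  sorted[5] = ejungle$candl
  sorted[6] = gle$candlejun
  sorted[7] = jungle$candle
  sorted[8] = le$candlejung
  sorted[9] = lejungle$cand
  sorted[10] = ndlejungle$ca
  sorted[11] = ngle$candleju
  sorted[12] = ungle$candlej
sorted[1] = andlejungle$c

Answer: andlejungle$c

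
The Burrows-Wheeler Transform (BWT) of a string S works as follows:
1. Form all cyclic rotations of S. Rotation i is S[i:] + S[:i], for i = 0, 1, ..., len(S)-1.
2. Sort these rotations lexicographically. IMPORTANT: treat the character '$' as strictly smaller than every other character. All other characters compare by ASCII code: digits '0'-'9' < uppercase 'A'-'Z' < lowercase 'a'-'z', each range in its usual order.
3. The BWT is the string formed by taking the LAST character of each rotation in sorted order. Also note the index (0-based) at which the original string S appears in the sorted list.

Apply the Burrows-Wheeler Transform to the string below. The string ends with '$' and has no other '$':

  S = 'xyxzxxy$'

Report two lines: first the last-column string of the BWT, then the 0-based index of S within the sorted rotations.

Answer: yzx$yxxx
3

Derivation:
All 8 rotations (rotation i = S[i:]+S[:i]):
  rot[0] = xyxzxxy$
  rot[1] = yxzxxy$x
  rot[2] = xzxxy$xy
  rot[3] = zxxy$xyx
  rot[4] = xxy$xyxz
  rot[5] = xy$xyxzx
  rot[6] = y$xyxzxx
  rot[7] = $xyxzxxy
Sorted (with $ < everything):
  sorted[0] = $xyxzxxy  (last char: 'y')
  sorted[1] = xxy$xyxz  (last char: 'z')
  sorted[2] = xy$xyxzx  (last char: 'x')
  sorted[3] = xyxzxxy$  (last char: '$')
  sorted[4] = xzxxy$xy  (last char: 'y')
  sorted[5] = y$xyxzxx  (last char: 'x')
  sorted[6] = yxzxxy$x  (last char: 'x')
  sorted[7] = zxxy$xyx  (last char: 'x')
Last column: yzx$yxxx
Original string S is at sorted index 3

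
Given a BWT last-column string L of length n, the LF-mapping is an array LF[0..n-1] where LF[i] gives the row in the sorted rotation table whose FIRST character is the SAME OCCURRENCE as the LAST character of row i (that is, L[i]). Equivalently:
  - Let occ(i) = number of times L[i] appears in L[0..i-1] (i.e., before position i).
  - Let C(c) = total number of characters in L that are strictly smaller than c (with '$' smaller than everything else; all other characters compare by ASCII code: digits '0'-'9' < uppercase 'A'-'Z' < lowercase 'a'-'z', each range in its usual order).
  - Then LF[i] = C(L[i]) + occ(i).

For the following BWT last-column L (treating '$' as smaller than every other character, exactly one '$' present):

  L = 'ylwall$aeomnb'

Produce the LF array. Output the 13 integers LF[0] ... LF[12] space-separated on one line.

Answer: 12 5 11 1 6 7 0 2 4 10 8 9 3

Derivation:
Char counts: '$':1, 'a':2, 'b':1, 'e':1, 'l':3, 'm':1, 'n':1, 'o':1, 'w':1, 'y':1
C (first-col start): C('$')=0, C('a')=1, C('b')=3, C('e')=4, C('l')=5, C('m')=8, C('n')=9, C('o')=10, C('w')=11, C('y')=12
L[0]='y': occ=0, LF[0]=C('y')+0=12+0=12
L[1]='l': occ=0, LF[1]=C('l')+0=5+0=5
L[2]='w': occ=0, LF[2]=C('w')+0=11+0=11
L[3]='a': occ=0, LF[3]=C('a')+0=1+0=1
L[4]='l': occ=1, LF[4]=C('l')+1=5+1=6
L[5]='l': occ=2, LF[5]=C('l')+2=5+2=7
L[6]='$': occ=0, LF[6]=C('$')+0=0+0=0
L[7]='a': occ=1, LF[7]=C('a')+1=1+1=2
L[8]='e': occ=0, LF[8]=C('e')+0=4+0=4
L[9]='o': occ=0, LF[9]=C('o')+0=10+0=10
L[10]='m': occ=0, LF[10]=C('m')+0=8+0=8
L[11]='n': occ=0, LF[11]=C('n')+0=9+0=9
L[12]='b': occ=0, LF[12]=C('b')+0=3+0=3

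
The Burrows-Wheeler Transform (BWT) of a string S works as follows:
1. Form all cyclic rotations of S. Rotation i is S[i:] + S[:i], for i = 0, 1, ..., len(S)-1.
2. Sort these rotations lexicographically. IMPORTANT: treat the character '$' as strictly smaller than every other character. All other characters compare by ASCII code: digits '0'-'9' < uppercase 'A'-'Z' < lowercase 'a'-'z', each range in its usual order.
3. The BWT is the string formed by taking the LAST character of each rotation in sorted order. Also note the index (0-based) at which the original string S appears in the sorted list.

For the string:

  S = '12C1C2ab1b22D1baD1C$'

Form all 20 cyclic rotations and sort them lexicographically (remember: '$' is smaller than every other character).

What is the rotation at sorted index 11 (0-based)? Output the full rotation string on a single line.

All 20 rotations (rotation i = S[i:]+S[:i]):
  rot[0] = 12C1C2ab1b22D1baD1C$
  rot[1] = 2C1C2ab1b22D1baD1C$1
  rot[2] = C1C2ab1b22D1baD1C$12
  rot[3] = 1C2ab1b22D1baD1C$12C
  rot[4] = C2ab1b22D1baD1C$12C1
  rot[5] = 2ab1b22D1baD1C$12C1C
  rot[6] = ab1b22D1baD1C$12C1C2
  rot[7] = b1b22D1baD1C$12C1C2a
  rot[8] = 1b22D1baD1C$12C1C2ab
  rot[9] = b22D1baD1C$12C1C2ab1
  rot[10] = 22D1baD1C$12C1C2ab1b
  rot[11] = 2D1baD1C$12C1C2ab1b2
  rot[12] = D1baD1C$12C1C2ab1b22
  rot[13] = 1baD1C$12C1C2ab1b22D
  rot[14] = baD1C$12C1C2ab1b22D1
  rot[15] = aD1C$12C1C2ab1b22D1b
  rot[16] = D1C$12C1C2ab1b22D1ba
  rot[17] = 1C$12C1C2ab1b22D1baD
  rot[18] = C$12C1C2ab1b22D1baD1
  rot[19] = $12C1C2ab1b22D1baD1C
Sorted (with $ < everything):
  sorted[0] = $12C1C2ab1b22D1baD1C
  sorted[1] = 12C1C2ab1b22D1baD1C$
  sorted[2] = 1C$12C1C2ab1b22D1baD
  sorted[3] = 1C2ab1b22D1baD1C$12C
  sorted[4] = 1b22D1baD1C$12C1C2ab
  sorted[5] = 1baD1C$12C1C2ab1b22D
  sorted[6] = 22D1baD1C$12C1C2ab1b
  sorted[7] = 2C1C2ab1b22D1baD1C$1
  sorted[8] = 2D1baD1C$12C1C2ab1b2
  sorted[9] = 2ab1b22D1baD1C$12C1C
  sorted[10] = C$12C1C2ab1b22D1baD1
  sorted[11] = C1C2ab1b22D1baD1C$12
  sorted[12] = C2ab1b22D1baD1C$12C1
  sorted[13] = D1C$12C1C2ab1b22D1ba
  sorted[14] = D1baD1C$12C1C2ab1b22
  sorted[15] = aD1C$12C1C2ab1b22D1b
  sorted[16] = ab1b22D1baD1C$12C1C2
  sorted[17] = b1b22D1baD1C$12C1C2a
  sorted[18] = b22D1baD1C$12C1C2ab1
  sorted[19] = baD1C$12C1C2ab1b22D1
sorted[11] = C1C2ab1b22D1baD1C$12

Answer: C1C2ab1b22D1baD1C$12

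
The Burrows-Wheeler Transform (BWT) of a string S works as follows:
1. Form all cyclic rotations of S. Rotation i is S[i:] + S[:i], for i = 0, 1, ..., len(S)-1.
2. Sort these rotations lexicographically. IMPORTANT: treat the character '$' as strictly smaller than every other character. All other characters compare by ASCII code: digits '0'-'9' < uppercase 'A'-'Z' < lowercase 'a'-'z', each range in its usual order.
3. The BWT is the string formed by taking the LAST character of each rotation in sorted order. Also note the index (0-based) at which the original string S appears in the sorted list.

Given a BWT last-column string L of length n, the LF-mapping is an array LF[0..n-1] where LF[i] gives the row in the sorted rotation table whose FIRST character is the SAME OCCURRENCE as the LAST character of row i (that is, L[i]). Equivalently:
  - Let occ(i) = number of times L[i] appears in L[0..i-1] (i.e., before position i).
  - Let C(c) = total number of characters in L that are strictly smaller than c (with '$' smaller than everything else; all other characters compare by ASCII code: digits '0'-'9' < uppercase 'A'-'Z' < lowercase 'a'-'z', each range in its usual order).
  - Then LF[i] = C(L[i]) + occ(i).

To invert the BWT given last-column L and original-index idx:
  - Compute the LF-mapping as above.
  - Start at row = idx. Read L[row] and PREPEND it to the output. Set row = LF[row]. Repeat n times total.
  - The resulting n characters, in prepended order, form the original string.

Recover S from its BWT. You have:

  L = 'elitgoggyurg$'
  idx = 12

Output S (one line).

Answer: yogurtgiggle$

Derivation:
LF mapping: 1 7 6 10 2 8 3 4 12 11 9 5 0
Walk LF starting at row 12, prepending L[row]:
  step 1: row=12, L[12]='$', prepend. Next row=LF[12]=0
  step 2: row=0, L[0]='e', prepend. Next row=LF[0]=1
  step 3: row=1, L[1]='l', prepend. Next row=LF[1]=7
  step 4: row=7, L[7]='g', prepend. Next row=LF[7]=4
  step 5: row=4, L[4]='g', prepend. Next row=LF[4]=2
  step 6: row=2, L[2]='i', prepend. Next row=LF[2]=6
  step 7: row=6, L[6]='g', prepend. Next row=LF[6]=3
  step 8: row=3, L[3]='t', prepend. Next row=LF[3]=10
  step 9: row=10, L[10]='r', prepend. Next row=LF[10]=9
  step 10: row=9, L[9]='u', prepend. Next row=LF[9]=11
  step 11: row=11, L[11]='g', prepend. Next row=LF[11]=5
  step 12: row=5, L[5]='o', prepend. Next row=LF[5]=8
  step 13: row=8, L[8]='y', prepend. Next row=LF[8]=12
Reversed output: yogurtgiggle$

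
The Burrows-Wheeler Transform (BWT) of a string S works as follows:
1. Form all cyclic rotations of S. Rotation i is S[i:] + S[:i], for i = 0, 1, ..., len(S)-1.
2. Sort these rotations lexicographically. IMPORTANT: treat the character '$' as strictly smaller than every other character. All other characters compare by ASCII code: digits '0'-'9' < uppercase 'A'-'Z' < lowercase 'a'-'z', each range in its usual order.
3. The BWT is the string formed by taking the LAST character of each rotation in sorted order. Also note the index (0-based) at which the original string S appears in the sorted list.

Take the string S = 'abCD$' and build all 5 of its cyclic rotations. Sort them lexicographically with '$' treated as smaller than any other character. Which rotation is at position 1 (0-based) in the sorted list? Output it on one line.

All 5 rotations (rotation i = S[i:]+S[:i]):
  rot[0] = abCD$
  rot[1] = bCD$a
  rot[2] = CD$ab
  rot[3] = D$abC
  rot[4] = $abCD
Sorted (with $ < everything):
  sorted[0] = $abCD
  sorted[1] = CD$ab
  sorted[2] = D$abC
  sorted[3] = abCD$
  sorted[4] = bCD$a
sorted[1] = CD$ab

Answer: CD$ab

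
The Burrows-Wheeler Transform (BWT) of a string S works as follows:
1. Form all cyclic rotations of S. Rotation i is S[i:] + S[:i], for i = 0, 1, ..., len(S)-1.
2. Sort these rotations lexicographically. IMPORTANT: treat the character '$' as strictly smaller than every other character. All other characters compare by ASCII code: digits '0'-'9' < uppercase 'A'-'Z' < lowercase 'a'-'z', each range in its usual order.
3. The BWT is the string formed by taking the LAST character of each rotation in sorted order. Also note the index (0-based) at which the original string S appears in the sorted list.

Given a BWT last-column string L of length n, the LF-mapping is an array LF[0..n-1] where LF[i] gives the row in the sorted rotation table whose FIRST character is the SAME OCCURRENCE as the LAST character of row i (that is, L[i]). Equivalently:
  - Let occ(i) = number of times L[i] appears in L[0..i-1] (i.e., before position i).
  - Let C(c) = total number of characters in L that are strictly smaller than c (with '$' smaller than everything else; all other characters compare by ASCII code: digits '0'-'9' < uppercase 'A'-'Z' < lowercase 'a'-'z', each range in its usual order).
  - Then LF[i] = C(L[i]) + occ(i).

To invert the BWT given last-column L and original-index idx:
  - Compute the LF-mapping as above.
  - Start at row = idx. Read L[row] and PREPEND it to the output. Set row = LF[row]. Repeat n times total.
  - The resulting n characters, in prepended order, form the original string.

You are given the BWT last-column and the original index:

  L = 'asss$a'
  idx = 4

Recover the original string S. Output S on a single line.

LF mapping: 1 3 4 5 0 2
Walk LF starting at row 4, prepending L[row]:
  step 1: row=4, L[4]='$', prepend. Next row=LF[4]=0
  step 2: row=0, L[0]='a', prepend. Next row=LF[0]=1
  step 3: row=1, L[1]='s', prepend. Next row=LF[1]=3
  step 4: row=3, L[3]='s', prepend. Next row=LF[3]=5
  step 5: row=5, L[5]='a', prepend. Next row=LF[5]=2
  step 6: row=2, L[2]='s', prepend. Next row=LF[2]=4
Reversed output: sassa$

Answer: sassa$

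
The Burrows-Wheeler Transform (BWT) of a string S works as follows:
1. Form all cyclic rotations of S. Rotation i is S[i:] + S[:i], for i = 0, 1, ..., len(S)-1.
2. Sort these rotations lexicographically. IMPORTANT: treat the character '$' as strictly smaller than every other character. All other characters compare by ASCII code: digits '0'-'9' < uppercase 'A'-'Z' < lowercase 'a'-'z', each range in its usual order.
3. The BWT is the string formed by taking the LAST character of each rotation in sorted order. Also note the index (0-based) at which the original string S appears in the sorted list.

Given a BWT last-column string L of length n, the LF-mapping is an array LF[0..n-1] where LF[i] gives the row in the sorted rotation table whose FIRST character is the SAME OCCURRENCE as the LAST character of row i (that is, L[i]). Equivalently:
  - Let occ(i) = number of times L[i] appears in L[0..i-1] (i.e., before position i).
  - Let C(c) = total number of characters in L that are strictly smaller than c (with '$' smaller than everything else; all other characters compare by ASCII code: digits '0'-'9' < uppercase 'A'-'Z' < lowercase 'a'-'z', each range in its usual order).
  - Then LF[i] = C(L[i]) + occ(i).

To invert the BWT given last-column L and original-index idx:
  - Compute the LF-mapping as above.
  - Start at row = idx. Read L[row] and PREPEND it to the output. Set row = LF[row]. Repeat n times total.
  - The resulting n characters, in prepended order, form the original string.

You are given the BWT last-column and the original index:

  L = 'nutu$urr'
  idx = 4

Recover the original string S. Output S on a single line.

Answer: truruun$

Derivation:
LF mapping: 1 5 4 6 0 7 2 3
Walk LF starting at row 4, prepending L[row]:
  step 1: row=4, L[4]='$', prepend. Next row=LF[4]=0
  step 2: row=0, L[0]='n', prepend. Next row=LF[0]=1
  step 3: row=1, L[1]='u', prepend. Next row=LF[1]=5
  step 4: row=5, L[5]='u', prepend. Next row=LF[5]=7
  step 5: row=7, L[7]='r', prepend. Next row=LF[7]=3
  step 6: row=3, L[3]='u', prepend. Next row=LF[3]=6
  step 7: row=6, L[6]='r', prepend. Next row=LF[6]=2
  step 8: row=2, L[2]='t', prepend. Next row=LF[2]=4
Reversed output: truruun$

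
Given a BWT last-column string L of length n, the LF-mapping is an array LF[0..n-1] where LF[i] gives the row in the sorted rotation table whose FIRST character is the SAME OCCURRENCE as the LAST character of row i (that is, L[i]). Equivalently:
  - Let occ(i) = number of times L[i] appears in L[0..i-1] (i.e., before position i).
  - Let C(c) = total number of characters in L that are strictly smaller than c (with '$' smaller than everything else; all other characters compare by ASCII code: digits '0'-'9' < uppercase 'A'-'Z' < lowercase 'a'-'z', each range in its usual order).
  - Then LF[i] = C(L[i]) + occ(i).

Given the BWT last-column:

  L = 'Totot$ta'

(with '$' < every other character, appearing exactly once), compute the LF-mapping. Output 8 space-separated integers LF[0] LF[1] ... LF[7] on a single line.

Answer: 1 3 5 4 6 0 7 2

Derivation:
Char counts: '$':1, 'T':1, 'a':1, 'o':2, 't':3
C (first-col start): C('$')=0, C('T')=1, C('a')=2, C('o')=3, C('t')=5
L[0]='T': occ=0, LF[0]=C('T')+0=1+0=1
L[1]='o': occ=0, LF[1]=C('o')+0=3+0=3
L[2]='t': occ=0, LF[2]=C('t')+0=5+0=5
L[3]='o': occ=1, LF[3]=C('o')+1=3+1=4
L[4]='t': occ=1, LF[4]=C('t')+1=5+1=6
L[5]='$': occ=0, LF[5]=C('$')+0=0+0=0
L[6]='t': occ=2, LF[6]=C('t')+2=5+2=7
L[7]='a': occ=0, LF[7]=C('a')+0=2+0=2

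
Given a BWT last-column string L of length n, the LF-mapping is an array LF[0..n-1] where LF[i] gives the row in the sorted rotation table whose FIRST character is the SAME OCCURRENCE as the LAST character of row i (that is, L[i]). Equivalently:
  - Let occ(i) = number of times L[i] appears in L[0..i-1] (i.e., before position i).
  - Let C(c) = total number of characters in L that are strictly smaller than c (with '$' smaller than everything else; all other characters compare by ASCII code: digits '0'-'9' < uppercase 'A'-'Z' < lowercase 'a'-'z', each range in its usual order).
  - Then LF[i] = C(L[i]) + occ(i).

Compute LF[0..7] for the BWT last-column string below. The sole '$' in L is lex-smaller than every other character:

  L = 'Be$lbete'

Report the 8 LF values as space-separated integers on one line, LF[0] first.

Char counts: '$':1, 'B':1, 'b':1, 'e':3, 'l':1, 't':1
C (first-col start): C('$')=0, C('B')=1, C('b')=2, C('e')=3, C('l')=6, C('t')=7
L[0]='B': occ=0, LF[0]=C('B')+0=1+0=1
L[1]='e': occ=0, LF[1]=C('e')+0=3+0=3
L[2]='$': occ=0, LF[2]=C('$')+0=0+0=0
L[3]='l': occ=0, LF[3]=C('l')+0=6+0=6
L[4]='b': occ=0, LF[4]=C('b')+0=2+0=2
L[5]='e': occ=1, LF[5]=C('e')+1=3+1=4
L[6]='t': occ=0, LF[6]=C('t')+0=7+0=7
L[7]='e': occ=2, LF[7]=C('e')+2=3+2=5

Answer: 1 3 0 6 2 4 7 5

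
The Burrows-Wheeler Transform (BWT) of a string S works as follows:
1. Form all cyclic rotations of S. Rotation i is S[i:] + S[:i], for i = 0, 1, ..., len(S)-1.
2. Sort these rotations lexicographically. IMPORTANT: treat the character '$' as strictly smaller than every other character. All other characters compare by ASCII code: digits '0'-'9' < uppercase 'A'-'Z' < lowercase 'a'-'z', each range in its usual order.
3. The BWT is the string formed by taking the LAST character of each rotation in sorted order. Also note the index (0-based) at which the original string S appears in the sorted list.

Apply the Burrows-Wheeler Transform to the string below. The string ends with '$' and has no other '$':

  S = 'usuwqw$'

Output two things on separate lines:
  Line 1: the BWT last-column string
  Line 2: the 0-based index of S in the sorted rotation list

Answer: wwu$squ
3

Derivation:
All 7 rotations (rotation i = S[i:]+S[:i]):
  rot[0] = usuwqw$
  rot[1] = suwqw$u
  rot[2] = uwqw$us
  rot[3] = wqw$usu
  rot[4] = qw$usuw
  rot[5] = w$usuwq
  rot[6] = $usuwqw
Sorted (with $ < everything):
  sorted[0] = $usuwqw  (last char: 'w')
  sorted[1] = qw$usuw  (last char: 'w')
  sorted[2] = suwqw$u  (last char: 'u')
  sorted[3] = usuwqw$  (last char: '$')
  sorted[4] = uwqw$us  (last char: 's')
  sorted[5] = w$usuwq  (last char: 'q')
  sorted[6] = wqw$usu  (last char: 'u')
Last column: wwu$squ
Original string S is at sorted index 3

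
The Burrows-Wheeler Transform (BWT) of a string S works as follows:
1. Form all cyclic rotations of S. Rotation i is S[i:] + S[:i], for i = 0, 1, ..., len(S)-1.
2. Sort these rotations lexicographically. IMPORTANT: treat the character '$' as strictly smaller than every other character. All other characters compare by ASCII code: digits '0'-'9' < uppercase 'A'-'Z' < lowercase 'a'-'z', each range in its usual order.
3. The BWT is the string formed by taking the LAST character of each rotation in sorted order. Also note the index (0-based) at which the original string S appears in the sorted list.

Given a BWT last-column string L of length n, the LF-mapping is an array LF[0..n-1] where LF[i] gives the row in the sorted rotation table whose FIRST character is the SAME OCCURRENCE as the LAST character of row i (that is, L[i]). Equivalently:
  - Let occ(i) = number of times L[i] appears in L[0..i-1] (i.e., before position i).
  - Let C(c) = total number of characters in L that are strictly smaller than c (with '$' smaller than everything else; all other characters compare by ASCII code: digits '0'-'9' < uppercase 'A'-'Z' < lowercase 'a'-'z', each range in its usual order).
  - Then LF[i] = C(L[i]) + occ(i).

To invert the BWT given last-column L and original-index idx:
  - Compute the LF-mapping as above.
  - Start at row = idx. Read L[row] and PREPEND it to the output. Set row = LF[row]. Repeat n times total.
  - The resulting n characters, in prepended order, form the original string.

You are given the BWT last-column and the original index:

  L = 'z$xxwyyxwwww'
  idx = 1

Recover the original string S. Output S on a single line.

Answer: wwyxwxxwywz$

Derivation:
LF mapping: 11 0 6 7 1 9 10 8 2 3 4 5
Walk LF starting at row 1, prepending L[row]:
  step 1: row=1, L[1]='$', prepend. Next row=LF[1]=0
  step 2: row=0, L[0]='z', prepend. Next row=LF[0]=11
  step 3: row=11, L[11]='w', prepend. Next row=LF[11]=5
  step 4: row=5, L[5]='y', prepend. Next row=LF[5]=9
  step 5: row=9, L[9]='w', prepend. Next row=LF[9]=3
  step 6: row=3, L[3]='x', prepend. Next row=LF[3]=7
  step 7: row=7, L[7]='x', prepend. Next row=LF[7]=8
  step 8: row=8, L[8]='w', prepend. Next row=LF[8]=2
  step 9: row=2, L[2]='x', prepend. Next row=LF[2]=6
  step 10: row=6, L[6]='y', prepend. Next row=LF[6]=10
  step 11: row=10, L[10]='w', prepend. Next row=LF[10]=4
  step 12: row=4, L[4]='w', prepend. Next row=LF[4]=1
Reversed output: wwyxwxxwywz$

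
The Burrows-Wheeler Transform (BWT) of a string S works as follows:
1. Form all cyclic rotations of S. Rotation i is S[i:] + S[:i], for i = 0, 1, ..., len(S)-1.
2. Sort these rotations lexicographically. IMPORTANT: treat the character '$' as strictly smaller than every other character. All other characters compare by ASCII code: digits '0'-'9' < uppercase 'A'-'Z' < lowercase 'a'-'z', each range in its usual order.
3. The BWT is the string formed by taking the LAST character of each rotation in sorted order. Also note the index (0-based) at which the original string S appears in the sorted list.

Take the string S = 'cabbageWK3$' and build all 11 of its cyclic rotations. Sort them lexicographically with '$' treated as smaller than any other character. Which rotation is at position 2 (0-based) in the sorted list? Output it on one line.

Answer: K3$cabbageW

Derivation:
All 11 rotations (rotation i = S[i:]+S[:i]):
  rot[0] = cabbageWK3$
  rot[1] = abbageWK3$c
  rot[2] = bbageWK3$ca
  rot[3] = bageWK3$cab
  rot[4] = ageWK3$cabb
  rot[5] = geWK3$cabba
  rot[6] = eWK3$cabbag
  rot[7] = WK3$cabbage
  rot[8] = K3$cabbageW
  rot[9] = 3$cabbageWK
  rot[10] = $cabbageWK3
Sorted (with $ < everything):
  sorted[0] = $cabbageWK3
  sorted[1] = 3$cabbageWK
  sorted[2] = K3$cabbageW
  sorted[3] = WK3$cabbage
  sorted[4] = abbageWK3$c
  sorted[5] = ageWK3$cabb
  sorted[6] = bageWK3$cab
  sorted[7] = bbageWK3$ca
  sorted[8] = cabbageWK3$
  sorted[9] = eWK3$cabbag
  sorted[10] = geWK3$cabba
sorted[2] = K3$cabbageW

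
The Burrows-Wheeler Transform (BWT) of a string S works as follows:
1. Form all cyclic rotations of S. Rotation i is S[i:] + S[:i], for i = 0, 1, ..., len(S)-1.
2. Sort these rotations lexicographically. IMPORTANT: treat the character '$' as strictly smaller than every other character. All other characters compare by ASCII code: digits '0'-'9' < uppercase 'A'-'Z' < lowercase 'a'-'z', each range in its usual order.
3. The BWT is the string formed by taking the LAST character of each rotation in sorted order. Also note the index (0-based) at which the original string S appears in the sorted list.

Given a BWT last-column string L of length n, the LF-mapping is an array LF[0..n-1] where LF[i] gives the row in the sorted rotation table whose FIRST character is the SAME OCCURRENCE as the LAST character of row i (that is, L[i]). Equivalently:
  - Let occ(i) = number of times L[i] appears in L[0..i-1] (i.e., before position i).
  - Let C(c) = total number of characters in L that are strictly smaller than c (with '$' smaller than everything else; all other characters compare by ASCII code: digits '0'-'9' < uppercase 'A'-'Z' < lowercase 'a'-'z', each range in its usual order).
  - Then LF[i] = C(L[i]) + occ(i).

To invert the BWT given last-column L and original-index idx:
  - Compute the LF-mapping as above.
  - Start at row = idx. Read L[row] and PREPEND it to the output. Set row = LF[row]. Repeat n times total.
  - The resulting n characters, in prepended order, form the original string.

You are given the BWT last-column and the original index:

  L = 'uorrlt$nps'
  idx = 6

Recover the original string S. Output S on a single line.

LF mapping: 9 3 5 6 1 8 0 2 4 7
Walk LF starting at row 6, prepending L[row]:
  step 1: row=6, L[6]='$', prepend. Next row=LF[6]=0
  step 2: row=0, L[0]='u', prepend. Next row=LF[0]=9
  step 3: row=9, L[9]='s', prepend. Next row=LF[9]=7
  step 4: row=7, L[7]='n', prepend. Next row=LF[7]=2
  step 5: row=2, L[2]='r', prepend. Next row=LF[2]=5
  step 6: row=5, L[5]='t', prepend. Next row=LF[5]=8
  step 7: row=8, L[8]='p', prepend. Next row=LF[8]=4
  step 8: row=4, L[4]='l', prepend. Next row=LF[4]=1
  step 9: row=1, L[1]='o', prepend. Next row=LF[1]=3
  step 10: row=3, L[3]='r', prepend. Next row=LF[3]=6
Reversed output: rolptrnsu$

Answer: rolptrnsu$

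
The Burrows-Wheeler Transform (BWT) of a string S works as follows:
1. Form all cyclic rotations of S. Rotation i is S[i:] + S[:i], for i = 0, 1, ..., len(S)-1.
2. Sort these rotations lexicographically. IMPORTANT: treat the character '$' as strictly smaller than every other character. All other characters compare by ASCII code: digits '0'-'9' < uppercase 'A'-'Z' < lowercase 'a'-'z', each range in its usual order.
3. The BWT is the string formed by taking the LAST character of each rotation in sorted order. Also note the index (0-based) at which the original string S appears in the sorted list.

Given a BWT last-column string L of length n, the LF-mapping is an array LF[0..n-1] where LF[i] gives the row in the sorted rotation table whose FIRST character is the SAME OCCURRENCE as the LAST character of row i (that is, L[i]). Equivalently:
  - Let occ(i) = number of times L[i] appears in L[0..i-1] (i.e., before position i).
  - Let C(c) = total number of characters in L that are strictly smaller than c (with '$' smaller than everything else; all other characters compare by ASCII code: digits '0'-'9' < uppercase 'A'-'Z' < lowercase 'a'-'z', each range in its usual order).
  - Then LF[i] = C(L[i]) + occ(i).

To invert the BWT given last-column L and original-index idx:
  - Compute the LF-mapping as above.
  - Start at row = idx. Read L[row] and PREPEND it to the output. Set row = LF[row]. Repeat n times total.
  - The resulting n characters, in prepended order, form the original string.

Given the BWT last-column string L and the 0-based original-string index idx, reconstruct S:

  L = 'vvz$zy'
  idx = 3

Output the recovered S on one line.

Answer: yzzvv$

Derivation:
LF mapping: 1 2 4 0 5 3
Walk LF starting at row 3, prepending L[row]:
  step 1: row=3, L[3]='$', prepend. Next row=LF[3]=0
  step 2: row=0, L[0]='v', prepend. Next row=LF[0]=1
  step 3: row=1, L[1]='v', prepend. Next row=LF[1]=2
  step 4: row=2, L[2]='z', prepend. Next row=LF[2]=4
  step 5: row=4, L[4]='z', prepend. Next row=LF[4]=5
  step 6: row=5, L[5]='y', prepend. Next row=LF[5]=3
Reversed output: yzzvv$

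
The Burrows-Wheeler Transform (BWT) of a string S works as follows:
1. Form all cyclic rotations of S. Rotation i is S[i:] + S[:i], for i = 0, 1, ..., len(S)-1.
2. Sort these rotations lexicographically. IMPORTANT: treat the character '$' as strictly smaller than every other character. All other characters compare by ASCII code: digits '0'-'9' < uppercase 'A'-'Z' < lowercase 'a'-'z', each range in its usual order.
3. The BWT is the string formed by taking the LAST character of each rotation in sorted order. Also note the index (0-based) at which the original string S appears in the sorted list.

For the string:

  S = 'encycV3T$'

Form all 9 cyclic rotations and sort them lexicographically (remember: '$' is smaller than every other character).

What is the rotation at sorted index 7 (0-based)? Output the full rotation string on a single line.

All 9 rotations (rotation i = S[i:]+S[:i]):
  rot[0] = encycV3T$
  rot[1] = ncycV3T$e
  rot[2] = cycV3T$en
  rot[3] = ycV3T$enc
  rot[4] = cV3T$ency
  rot[5] = V3T$encyc
  rot[6] = 3T$encycV
  rot[7] = T$encycV3
  rot[8] = $encycV3T
Sorted (with $ < everything):
  sorted[0] = $encycV3T
  sorted[1] = 3T$encycV
  sorted[2] = T$encycV3
  sorted[3] = V3T$encyc
  sorted[4] = cV3T$ency
  sorted[5] = cycV3T$en
  sorted[6] = encycV3T$
  sorted[7] = ncycV3T$e
  sorted[8] = ycV3T$enc
sorted[7] = ncycV3T$e

Answer: ncycV3T$e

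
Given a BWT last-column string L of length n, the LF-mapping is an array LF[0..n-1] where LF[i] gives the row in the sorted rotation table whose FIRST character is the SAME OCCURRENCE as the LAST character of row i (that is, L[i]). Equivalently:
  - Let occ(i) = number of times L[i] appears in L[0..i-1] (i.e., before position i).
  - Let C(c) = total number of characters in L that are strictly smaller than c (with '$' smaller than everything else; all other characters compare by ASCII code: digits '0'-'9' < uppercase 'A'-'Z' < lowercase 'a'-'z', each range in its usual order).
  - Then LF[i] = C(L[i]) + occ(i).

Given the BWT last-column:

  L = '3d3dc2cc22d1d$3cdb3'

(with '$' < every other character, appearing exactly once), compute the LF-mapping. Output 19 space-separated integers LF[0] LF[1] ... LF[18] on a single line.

Char counts: '$':1, '1':1, '2':3, '3':4, 'b':1, 'c':4, 'd':5
C (first-col start): C('$')=0, C('1')=1, C('2')=2, C('3')=5, C('b')=9, C('c')=10, C('d')=14
L[0]='3': occ=0, LF[0]=C('3')+0=5+0=5
L[1]='d': occ=0, LF[1]=C('d')+0=14+0=14
L[2]='3': occ=1, LF[2]=C('3')+1=5+1=6
L[3]='d': occ=1, LF[3]=C('d')+1=14+1=15
L[4]='c': occ=0, LF[4]=C('c')+0=10+0=10
L[5]='2': occ=0, LF[5]=C('2')+0=2+0=2
L[6]='c': occ=1, LF[6]=C('c')+1=10+1=11
L[7]='c': occ=2, LF[7]=C('c')+2=10+2=12
L[8]='2': occ=1, LF[8]=C('2')+1=2+1=3
L[9]='2': occ=2, LF[9]=C('2')+2=2+2=4
L[10]='d': occ=2, LF[10]=C('d')+2=14+2=16
L[11]='1': occ=0, LF[11]=C('1')+0=1+0=1
L[12]='d': occ=3, LF[12]=C('d')+3=14+3=17
L[13]='$': occ=0, LF[13]=C('$')+0=0+0=0
L[14]='3': occ=2, LF[14]=C('3')+2=5+2=7
L[15]='c': occ=3, LF[15]=C('c')+3=10+3=13
L[16]='d': occ=4, LF[16]=C('d')+4=14+4=18
L[17]='b': occ=0, LF[17]=C('b')+0=9+0=9
L[18]='3': occ=3, LF[18]=C('3')+3=5+3=8

Answer: 5 14 6 15 10 2 11 12 3 4 16 1 17 0 7 13 18 9 8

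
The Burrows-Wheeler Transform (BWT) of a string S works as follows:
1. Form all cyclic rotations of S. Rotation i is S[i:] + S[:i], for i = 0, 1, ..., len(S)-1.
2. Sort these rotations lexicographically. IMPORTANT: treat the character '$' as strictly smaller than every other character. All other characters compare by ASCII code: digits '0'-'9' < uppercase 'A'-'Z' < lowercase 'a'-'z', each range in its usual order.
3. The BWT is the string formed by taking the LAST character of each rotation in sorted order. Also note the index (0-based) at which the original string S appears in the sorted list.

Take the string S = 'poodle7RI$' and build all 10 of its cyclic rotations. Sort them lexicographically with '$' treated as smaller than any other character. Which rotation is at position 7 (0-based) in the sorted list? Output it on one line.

Answer: odle7RI$po

Derivation:
All 10 rotations (rotation i = S[i:]+S[:i]):
  rot[0] = poodle7RI$
  rot[1] = oodle7RI$p
  rot[2] = odle7RI$po
  rot[3] = dle7RI$poo
  rot[4] = le7RI$pood
  rot[5] = e7RI$poodl
  rot[6] = 7RI$poodle
  rot[7] = RI$poodle7
  rot[8] = I$poodle7R
  rot[9] = $poodle7RI
Sorted (with $ < everything):
  sorted[0] = $poodle7RI
  sorted[1] = 7RI$poodle
  sorted[2] = I$poodle7R
  sorted[3] = RI$poodle7
  sorted[4] = dle7RI$poo
  sorted[5] = e7RI$poodl
  sorted[6] = le7RI$pood
  sorted[7] = odle7RI$po
  sorted[8] = oodle7RI$p
  sorted[9] = poodle7RI$
sorted[7] = odle7RI$po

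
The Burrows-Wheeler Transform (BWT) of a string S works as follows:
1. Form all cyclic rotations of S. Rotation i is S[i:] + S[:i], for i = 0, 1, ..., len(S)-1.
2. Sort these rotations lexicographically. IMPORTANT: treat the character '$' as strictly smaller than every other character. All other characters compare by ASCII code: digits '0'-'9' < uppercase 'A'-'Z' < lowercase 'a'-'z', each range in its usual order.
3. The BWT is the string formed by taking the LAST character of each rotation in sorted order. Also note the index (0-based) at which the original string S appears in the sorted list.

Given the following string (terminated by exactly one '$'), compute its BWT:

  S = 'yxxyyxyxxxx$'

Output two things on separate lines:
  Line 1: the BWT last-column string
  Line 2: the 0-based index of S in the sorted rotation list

Answer: xxxxyyyxx$yx
9

Derivation:
All 12 rotations (rotation i = S[i:]+S[:i]):
  rot[0] = yxxyyxyxxxx$
  rot[1] = xxyyxyxxxx$y
  rot[2] = xyyxyxxxx$yx
  rot[3] = yyxyxxxx$yxx
  rot[4] = yxyxxxx$yxxy
  rot[5] = xyxxxx$yxxyy
  rot[6] = yxxxx$yxxyyx
  rot[7] = xxxx$yxxyyxy
  rot[8] = xxx$yxxyyxyx
  rot[9] = xx$yxxyyxyxx
  rot[10] = x$yxxyyxyxxx
  rot[11] = $yxxyyxyxxxx
Sorted (with $ < everything):
  sorted[0] = $yxxyyxyxxxx  (last char: 'x')
  sorted[1] = x$yxxyyxyxxx  (last char: 'x')
  sorted[2] = xx$yxxyyxyxx  (last char: 'x')
  sorted[3] = xxx$yxxyyxyx  (last char: 'x')
  sorted[4] = xxxx$yxxyyxy  (last char: 'y')
  sorted[5] = xxyyxyxxxx$y  (last char: 'y')
  sorted[6] = xyxxxx$yxxyy  (last char: 'y')
  sorted[7] = xyyxyxxxx$yx  (last char: 'x')
  sorted[8] = yxxxx$yxxyyx  (last char: 'x')
  sorted[9] = yxxyyxyxxxx$  (last char: '$')
  sorted[10] = yxyxxxx$yxxy  (last char: 'y')
  sorted[11] = yyxyxxxx$yxx  (last char: 'x')
Last column: xxxxyyyxx$yx
Original string S is at sorted index 9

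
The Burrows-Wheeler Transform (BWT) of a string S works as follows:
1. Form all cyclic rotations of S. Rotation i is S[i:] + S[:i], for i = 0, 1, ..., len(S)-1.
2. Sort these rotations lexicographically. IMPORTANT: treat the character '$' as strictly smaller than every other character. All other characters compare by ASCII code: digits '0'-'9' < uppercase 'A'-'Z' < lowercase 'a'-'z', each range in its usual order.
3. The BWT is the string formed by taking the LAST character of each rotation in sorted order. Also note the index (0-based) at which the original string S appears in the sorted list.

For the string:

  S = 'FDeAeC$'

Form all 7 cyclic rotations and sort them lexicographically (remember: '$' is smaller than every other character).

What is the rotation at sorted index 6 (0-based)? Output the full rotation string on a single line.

All 7 rotations (rotation i = S[i:]+S[:i]):
  rot[0] = FDeAeC$
  rot[1] = DeAeC$F
  rot[2] = eAeC$FD
  rot[3] = AeC$FDe
  rot[4] = eC$FDeA
  rot[5] = C$FDeAe
  rot[6] = $FDeAeC
Sorted (with $ < everything):
  sorted[0] = $FDeAeC
  sorted[1] = AeC$FDe
  sorted[2] = C$FDeAe
  sorted[3] = DeAeC$F
  sorted[4] = FDeAeC$
  sorted[5] = eAeC$FD
  sorted[6] = eC$FDeA
sorted[6] = eC$FDeA

Answer: eC$FDeA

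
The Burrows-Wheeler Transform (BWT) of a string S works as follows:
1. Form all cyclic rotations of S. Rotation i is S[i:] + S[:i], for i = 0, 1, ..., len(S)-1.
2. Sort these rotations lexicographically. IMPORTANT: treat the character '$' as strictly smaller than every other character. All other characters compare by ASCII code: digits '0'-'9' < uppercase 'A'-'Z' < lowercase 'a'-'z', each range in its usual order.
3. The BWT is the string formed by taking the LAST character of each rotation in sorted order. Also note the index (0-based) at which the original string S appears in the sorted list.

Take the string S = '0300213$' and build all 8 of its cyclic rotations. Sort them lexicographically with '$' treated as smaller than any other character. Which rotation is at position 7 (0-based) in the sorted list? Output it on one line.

Answer: 300213$0

Derivation:
All 8 rotations (rotation i = S[i:]+S[:i]):
  rot[0] = 0300213$
  rot[1] = 300213$0
  rot[2] = 00213$03
  rot[3] = 0213$030
  rot[4] = 213$0300
  rot[5] = 13$03002
  rot[6] = 3$030021
  rot[7] = $0300213
Sorted (with $ < everything):
  sorted[0] = $0300213
  sorted[1] = 00213$03
  sorted[2] = 0213$030
  sorted[3] = 0300213$
  sorted[4] = 13$03002
  sorted[5] = 213$0300
  sorted[6] = 3$030021
  sorted[7] = 300213$0
sorted[7] = 300213$0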